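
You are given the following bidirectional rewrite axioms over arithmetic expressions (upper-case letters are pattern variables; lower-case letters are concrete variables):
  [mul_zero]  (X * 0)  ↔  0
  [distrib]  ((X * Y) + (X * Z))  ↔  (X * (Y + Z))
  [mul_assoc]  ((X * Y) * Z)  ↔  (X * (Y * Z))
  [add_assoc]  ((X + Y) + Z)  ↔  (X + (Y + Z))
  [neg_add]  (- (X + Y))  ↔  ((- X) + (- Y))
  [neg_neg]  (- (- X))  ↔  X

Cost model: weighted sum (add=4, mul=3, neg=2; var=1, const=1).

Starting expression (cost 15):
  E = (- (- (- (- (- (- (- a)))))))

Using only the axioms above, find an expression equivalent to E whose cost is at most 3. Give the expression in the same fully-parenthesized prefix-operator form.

(- a)   [cost 3]

step 1: neg_neg (→) rewrites (- (- (- (- a)))) into (- (- a)), now (- (- (- (- (- a)))))
step 2: neg_neg (→) rewrites (- (- (- (- a)))) into (- (- a)), now (- (- (- a)))
step 3: neg_neg (→) rewrites (- (- (- a))) into (- a), reaching cost 3 (bound 3)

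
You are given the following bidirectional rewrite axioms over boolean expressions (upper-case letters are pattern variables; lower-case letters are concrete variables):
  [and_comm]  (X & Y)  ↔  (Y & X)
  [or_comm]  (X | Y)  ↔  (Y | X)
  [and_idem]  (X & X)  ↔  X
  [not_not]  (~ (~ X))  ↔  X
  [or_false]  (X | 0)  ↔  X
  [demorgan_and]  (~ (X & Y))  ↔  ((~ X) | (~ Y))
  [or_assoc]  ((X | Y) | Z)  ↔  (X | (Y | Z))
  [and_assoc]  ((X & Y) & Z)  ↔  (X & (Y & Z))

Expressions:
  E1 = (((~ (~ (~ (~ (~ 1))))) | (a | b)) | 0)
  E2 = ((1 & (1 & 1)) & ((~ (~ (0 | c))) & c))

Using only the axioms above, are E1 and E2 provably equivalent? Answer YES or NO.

NO

Every axiom is a valid identity, so a rewrite proof would force E1 and E2 to agree under every assignment.
At a=0, b=0, c=1: E1 = 0 but E2 = 1; they differ, so no derivation exists.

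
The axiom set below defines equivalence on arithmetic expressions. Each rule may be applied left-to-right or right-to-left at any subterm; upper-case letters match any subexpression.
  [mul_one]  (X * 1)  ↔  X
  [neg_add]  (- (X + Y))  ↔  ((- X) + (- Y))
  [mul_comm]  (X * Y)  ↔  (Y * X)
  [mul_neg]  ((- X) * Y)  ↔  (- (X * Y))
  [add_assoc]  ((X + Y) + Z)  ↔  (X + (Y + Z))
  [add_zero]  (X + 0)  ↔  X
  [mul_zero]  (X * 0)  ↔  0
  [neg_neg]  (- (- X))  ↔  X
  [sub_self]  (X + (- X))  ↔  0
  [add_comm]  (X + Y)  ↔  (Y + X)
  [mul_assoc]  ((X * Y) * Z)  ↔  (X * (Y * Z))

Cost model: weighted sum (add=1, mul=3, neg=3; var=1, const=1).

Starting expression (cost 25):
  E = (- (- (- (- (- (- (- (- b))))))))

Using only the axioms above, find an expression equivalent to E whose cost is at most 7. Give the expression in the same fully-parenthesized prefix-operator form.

(- (- b))   [cost 7]

(1) (- (- (- (- (- (- (- b)))))))  =[neg_neg →]=  (- (- (- (- (- b)))))    ⊢ (- (- (- (- (- (- b))))))
(2) (- (- (- (- (- (- b))))))  =[neg_neg →]=  (- (- (- (- b))))
(3) (- (- (- b)))  =[neg_neg →]=  (- b)    ⊢ cost 7, within 7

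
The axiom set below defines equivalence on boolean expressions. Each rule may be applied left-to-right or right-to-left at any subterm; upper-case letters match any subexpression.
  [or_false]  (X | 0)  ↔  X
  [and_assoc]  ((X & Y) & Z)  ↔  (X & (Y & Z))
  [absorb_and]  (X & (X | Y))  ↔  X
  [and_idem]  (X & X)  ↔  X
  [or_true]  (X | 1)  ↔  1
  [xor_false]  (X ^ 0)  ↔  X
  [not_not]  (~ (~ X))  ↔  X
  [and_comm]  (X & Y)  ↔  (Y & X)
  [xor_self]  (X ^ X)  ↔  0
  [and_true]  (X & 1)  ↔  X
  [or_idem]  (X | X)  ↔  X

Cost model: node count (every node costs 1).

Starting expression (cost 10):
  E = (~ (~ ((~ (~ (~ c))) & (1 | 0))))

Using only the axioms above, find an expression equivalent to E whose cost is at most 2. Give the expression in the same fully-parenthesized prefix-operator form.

(1) (~ (~ (~ c)))  =[not_not →]=  (~ c)    ⊢ (~ (~ ((~ c) & (1 | 0))))
(2) (1 | 0)  =[or_false →]=  1    ⊢ (~ (~ ((~ c) & 1)))
(3) (~ (~ ((~ c) & 1)))  =[not_not →]=  ((~ c) & 1)
(4) ((~ c) & 1)  =[and_true →]=  (~ c)    ⊢ cost 2, within 2

(~ c)   [cost 2]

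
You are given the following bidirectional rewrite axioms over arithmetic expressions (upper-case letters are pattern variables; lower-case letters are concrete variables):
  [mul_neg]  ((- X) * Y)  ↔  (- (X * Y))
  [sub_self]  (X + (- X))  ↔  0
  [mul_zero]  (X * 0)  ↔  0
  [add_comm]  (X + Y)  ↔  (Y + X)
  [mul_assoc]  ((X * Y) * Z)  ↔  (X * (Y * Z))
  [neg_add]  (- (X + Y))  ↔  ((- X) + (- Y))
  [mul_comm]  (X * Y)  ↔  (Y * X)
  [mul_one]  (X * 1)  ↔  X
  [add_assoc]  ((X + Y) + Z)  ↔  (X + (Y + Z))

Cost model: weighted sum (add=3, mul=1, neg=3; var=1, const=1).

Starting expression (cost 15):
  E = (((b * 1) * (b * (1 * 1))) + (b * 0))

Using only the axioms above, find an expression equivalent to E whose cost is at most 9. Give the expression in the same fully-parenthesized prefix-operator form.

step 1: mul_one (→) rewrites (b * 1) into b, now ((b * (b * (1 * 1))) + (b * 0))
step 2: mul_one (→) rewrites (1 * 1) into 1, now ((b * (b * 1)) + (b * 0))
step 3: mul_one (→) rewrites (b * 1) into b, reaching cost 9 (bound 9)

((b * b) + (b * 0))   [cost 9]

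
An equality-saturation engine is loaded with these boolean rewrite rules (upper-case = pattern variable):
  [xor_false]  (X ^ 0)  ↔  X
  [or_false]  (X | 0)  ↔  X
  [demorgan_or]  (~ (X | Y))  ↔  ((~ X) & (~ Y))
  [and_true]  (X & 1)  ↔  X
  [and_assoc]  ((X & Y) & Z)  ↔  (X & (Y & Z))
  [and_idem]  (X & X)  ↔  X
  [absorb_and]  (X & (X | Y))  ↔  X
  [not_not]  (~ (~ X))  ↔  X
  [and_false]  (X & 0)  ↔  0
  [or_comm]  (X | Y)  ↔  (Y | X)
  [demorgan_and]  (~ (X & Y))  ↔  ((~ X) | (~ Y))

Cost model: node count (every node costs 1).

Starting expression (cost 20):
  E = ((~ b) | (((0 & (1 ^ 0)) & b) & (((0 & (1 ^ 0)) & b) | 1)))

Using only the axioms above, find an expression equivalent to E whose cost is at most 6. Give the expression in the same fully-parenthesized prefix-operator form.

((~ b) | (0 & b))   [cost 6]

(1) (((0 & (1 ^ 0)) & b) & (((0 & (1 ^ 0)) & b) | 1))  =[absorb_and →]=  ((0 & (1 ^ 0)) & b)    ⊢ ((~ b) | ((0 & (1 ^ 0)) & b))
(2) (1 ^ 0)  =[xor_false →]=  1    ⊢ ((~ b) | ((0 & 1) & b))
(3) (0 & 1)  =[and_true →]=  0    ⊢ cost 6, within 6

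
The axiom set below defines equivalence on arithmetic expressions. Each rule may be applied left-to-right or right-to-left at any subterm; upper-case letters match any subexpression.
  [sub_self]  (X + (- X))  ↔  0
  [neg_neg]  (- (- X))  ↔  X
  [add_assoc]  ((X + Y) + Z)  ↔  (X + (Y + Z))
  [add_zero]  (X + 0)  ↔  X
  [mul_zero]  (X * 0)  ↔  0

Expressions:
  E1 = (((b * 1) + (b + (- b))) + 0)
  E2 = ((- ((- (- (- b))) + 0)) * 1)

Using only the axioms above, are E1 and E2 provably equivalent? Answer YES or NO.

YES

step 1: sub_self (→) rewrites (b + (- b)) into 0, now (((b * 1) + 0) + 0)
step 2: add_zero (→) rewrites (((b * 1) + 0) + 0) into ((b * 1) + 0)
step 3: add_zero (→) rewrites ((b * 1) + 0) into (b * 1)
step 4: neg_neg (←) rewrites b into (- (- b)), now ((- (- b)) * 1)
step 5: neg_neg (←) rewrites (- b) into (- (- (- b))), now ((- (- (- (- b)))) * 1)
step 6: add_zero (←) rewrites (- (- (- b))) into ((- (- (- b))) + 0), which is E2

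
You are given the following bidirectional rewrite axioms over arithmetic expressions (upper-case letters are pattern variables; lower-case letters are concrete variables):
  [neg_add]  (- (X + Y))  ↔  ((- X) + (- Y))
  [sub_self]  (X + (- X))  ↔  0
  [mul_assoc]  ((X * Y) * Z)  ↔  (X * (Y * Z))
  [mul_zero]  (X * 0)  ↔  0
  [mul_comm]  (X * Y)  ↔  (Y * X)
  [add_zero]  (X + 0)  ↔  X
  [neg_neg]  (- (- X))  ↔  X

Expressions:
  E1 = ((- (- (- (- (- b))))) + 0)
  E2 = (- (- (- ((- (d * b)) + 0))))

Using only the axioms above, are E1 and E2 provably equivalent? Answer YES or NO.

Every axiom is a valid identity, so a rewrite proof would force E1 and E2 to agree under every assignment.
At b=1, d=0: E1 = -1 but E2 = 0; they differ, so no derivation exists.

NO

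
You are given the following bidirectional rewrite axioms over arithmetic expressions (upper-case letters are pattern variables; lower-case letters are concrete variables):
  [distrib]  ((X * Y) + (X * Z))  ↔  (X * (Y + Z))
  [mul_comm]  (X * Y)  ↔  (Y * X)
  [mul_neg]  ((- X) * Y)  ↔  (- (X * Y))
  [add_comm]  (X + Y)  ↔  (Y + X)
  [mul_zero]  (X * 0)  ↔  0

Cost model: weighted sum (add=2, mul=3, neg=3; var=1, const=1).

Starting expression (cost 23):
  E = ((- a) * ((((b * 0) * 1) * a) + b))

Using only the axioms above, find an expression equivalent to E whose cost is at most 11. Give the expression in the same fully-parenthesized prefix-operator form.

((0 + b) * (- a))   [cost 11]

(1) (b * 0)  =[mul_zero →]=  0    ⊢ ((- a) * (((0 * 1) * a) + b))
(2) ((- a) * (((0 * 1) * a) + b))  =[mul_comm →]=  ((((0 * 1) * a) + b) * (- a))
(3) (0 * 1)  =[mul_comm →]=  (1 * 0)    ⊢ ((((1 * 0) * a) + b) * (- a))
(4) (1 * 0)  =[mul_zero →]=  0    ⊢ (((0 * a) + b) * (- a))
(5) (0 * a)  =[mul_comm →]=  (a * 0)    ⊢ (((a * 0) + b) * (- a))
(6) (a * 0)  =[mul_zero →]=  0    ⊢ cost 11, within 11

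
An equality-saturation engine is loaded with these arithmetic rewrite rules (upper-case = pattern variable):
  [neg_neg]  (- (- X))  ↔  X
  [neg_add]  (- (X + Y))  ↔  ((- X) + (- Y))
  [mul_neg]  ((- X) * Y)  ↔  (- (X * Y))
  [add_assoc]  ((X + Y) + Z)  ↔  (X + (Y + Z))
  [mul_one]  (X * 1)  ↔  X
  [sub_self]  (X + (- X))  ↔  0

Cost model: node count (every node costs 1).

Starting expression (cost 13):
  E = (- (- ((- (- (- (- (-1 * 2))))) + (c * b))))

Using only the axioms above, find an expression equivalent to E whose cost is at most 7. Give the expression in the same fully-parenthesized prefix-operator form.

1. [neg_neg →] (- (- ((- (- (- (- (-1 * 2))))) + (c * b))))  →  ((- (- (- (- (-1 * 2))))) + (c * b))
2. [neg_neg →] (- (- (- (- (-1 * 2)))))  →  (- (- (-1 * 2)));  E = ((- (- (-1 * 2))) + (c * b))
3. [neg_neg →] (- (- (-1 * 2)))  →  (-1 * 2);  cost 7 ≤ 7, done

((-1 * 2) + (c * b))   [cost 7]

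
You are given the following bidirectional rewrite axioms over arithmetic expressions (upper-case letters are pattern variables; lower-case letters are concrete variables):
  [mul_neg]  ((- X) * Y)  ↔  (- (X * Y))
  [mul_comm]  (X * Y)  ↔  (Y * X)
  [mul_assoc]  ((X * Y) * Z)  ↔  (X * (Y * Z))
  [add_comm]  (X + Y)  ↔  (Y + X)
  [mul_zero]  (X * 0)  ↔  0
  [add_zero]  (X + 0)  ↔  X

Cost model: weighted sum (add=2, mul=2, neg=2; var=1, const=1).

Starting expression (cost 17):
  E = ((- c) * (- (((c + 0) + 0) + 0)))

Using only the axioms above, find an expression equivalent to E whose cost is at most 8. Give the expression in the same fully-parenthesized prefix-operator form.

((- c) * (- c))   [cost 8]

step 1: add_zero (→) rewrites (c + 0) into c, now ((- c) * (- ((c + 0) + 0)))
step 2: add_zero (→) rewrites (c + 0) into c, now ((- c) * (- (c + 0)))
step 3: add_zero (→) rewrites (c + 0) into c, reaching cost 8 (bound 8)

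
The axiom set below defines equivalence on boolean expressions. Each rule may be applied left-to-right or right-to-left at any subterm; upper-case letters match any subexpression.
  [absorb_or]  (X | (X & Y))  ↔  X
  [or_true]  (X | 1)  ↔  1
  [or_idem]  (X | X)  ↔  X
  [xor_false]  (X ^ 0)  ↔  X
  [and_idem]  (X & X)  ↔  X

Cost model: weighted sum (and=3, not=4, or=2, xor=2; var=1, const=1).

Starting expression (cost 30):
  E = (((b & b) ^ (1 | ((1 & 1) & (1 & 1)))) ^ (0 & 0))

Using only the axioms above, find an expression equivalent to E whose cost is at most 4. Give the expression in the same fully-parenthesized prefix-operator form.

(1) ((1 & 1) & (1 & 1))  =[and_idem →]=  (1 & 1)    ⊢ (((b & b) ^ (1 | (1 & 1))) ^ (0 & 0))
(2) (0 & 0)  =[and_idem →]=  0    ⊢ (((b & b) ^ (1 | (1 & 1))) ^ 0)
(3) (1 | (1 & 1))  =[absorb_or →]=  1    ⊢ (((b & b) ^ 1) ^ 0)
(4) (b & b)  =[and_idem →]=  b    ⊢ ((b ^ 1) ^ 0)
(5) ((b ^ 1) ^ 0)  =[xor_false →]=  (b ^ 1)    ⊢ cost 4, within 4

(b ^ 1)   [cost 4]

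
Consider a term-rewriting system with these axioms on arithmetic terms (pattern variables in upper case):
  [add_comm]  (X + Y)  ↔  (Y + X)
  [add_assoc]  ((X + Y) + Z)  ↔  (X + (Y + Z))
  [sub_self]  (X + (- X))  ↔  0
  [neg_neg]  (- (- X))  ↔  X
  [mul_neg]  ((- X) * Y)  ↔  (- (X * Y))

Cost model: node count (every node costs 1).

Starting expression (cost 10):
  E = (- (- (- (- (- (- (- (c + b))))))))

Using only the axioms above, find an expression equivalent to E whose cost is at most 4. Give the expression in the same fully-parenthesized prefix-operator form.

(- (c + b))   [cost 4]

(1) (- (- (- (- (- (- (c + b)))))))  =[neg_neg →]=  (- (- (- (- (c + b)))))    ⊢ (- (- (- (- (- (c + b))))))
(2) (- (- (- (- (c + b)))))  =[neg_neg →]=  (- (- (c + b)))    ⊢ (- (- (- (c + b))))
(3) (- (- (- (c + b))))  =[neg_neg →]=  (- (c + b))    ⊢ cost 4, within 4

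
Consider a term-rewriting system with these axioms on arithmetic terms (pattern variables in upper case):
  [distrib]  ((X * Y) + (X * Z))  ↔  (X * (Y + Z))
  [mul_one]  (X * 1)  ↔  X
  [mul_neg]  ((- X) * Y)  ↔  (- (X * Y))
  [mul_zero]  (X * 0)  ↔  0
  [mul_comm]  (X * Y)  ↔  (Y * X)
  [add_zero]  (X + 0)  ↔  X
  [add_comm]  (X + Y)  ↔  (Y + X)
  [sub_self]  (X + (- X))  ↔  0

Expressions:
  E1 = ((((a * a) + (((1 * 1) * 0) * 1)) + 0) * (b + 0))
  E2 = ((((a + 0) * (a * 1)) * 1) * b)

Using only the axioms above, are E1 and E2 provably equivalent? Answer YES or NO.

1. [mul_one →] (1 * 1)  →  1;  E1 = ((((a * a) + ((1 * 0) * 1)) + 0) * (b + 0))
2. [mul_one →] ((1 * 0) * 1)  →  (1 * 0);  E1 = ((((a * a) + (1 * 0)) + 0) * (b + 0))
3. [mul_zero →] (1 * 0)  →  0;  E1 = ((((a * a) + 0) + 0) * (b + 0))
4. [add_zero →] ((a * a) + 0)  →  (a * a);  E1 = (((a * a) + 0) * (b + 0))
5. [add_zero →] ((a * a) + 0)  →  (a * a);  E1 = ((a * a) * (b + 0))
6. [add_zero →] (b + 0)  →  b;  E1 = ((a * a) * b)
7. [mul_one ←] (a * a)  →  ((a * a) * 1);  E1 = (((a * a) * 1) * b)
8. [add_zero ←] a  →  (a + 0);  E1 = ((((a + 0) * a) * 1) * b)
9. [mul_one ←] a  →  (a * 1);  this is E2

YES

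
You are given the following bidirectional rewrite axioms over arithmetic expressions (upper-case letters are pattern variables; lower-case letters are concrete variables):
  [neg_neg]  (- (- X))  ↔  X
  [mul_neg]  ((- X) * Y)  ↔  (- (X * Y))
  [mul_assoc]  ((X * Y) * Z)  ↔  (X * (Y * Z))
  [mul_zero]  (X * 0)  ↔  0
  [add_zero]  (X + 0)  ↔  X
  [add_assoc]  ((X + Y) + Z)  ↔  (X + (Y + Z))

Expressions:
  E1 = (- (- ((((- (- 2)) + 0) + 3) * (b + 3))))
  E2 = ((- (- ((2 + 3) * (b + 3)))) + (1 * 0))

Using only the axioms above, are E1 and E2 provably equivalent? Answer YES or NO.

(1) ((- (- 2)) + 0)  =[add_zero →]=  (- (- 2))    ⊢ (- (- (((- (- 2)) + 3) * (b + 3))))
(2) (- (- (((- (- 2)) + 3) * (b + 3))))  =[neg_neg →]=  (((- (- 2)) + 3) * (b + 3))
(3) (- (- 2))  =[neg_neg →]=  2    ⊢ ((2 + 3) * (b + 3))
(4) ((2 + 3) * (b + 3))  =[add_zero ←]=  (((2 + 3) * (b + 3)) + 0)
(5) ((2 + 3) * (b + 3))  =[neg_neg ←]=  (- (- ((2 + 3) * (b + 3))))    ⊢ ((- (- ((2 + 3) * (b + 3)))) + 0)
(6) 0  =[mul_zero ←]=  (1 * 0)    ⊢ E2

YES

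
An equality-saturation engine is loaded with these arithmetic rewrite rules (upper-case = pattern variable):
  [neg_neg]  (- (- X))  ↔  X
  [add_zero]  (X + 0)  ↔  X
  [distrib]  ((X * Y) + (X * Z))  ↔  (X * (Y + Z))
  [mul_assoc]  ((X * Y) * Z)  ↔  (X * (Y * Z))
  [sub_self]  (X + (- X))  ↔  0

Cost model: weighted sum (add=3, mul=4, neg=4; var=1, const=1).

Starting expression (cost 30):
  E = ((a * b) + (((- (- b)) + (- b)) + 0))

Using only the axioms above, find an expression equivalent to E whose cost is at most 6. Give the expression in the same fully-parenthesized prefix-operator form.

1. [add_zero →] (((- (- b)) + (- b)) + 0)  →  ((- (- b)) + (- b));  E = ((a * b) + ((- (- b)) + (- b)))
2. [neg_neg →] (- (- b))  →  b;  E = ((a * b) + (b + (- b)))
3. [sub_self →] (b + (- b))  →  0;  E = ((a * b) + 0)
4. [add_zero →] ((a * b) + 0)  →  (a * b);  cost 6 ≤ 6, done

(a * b)   [cost 6]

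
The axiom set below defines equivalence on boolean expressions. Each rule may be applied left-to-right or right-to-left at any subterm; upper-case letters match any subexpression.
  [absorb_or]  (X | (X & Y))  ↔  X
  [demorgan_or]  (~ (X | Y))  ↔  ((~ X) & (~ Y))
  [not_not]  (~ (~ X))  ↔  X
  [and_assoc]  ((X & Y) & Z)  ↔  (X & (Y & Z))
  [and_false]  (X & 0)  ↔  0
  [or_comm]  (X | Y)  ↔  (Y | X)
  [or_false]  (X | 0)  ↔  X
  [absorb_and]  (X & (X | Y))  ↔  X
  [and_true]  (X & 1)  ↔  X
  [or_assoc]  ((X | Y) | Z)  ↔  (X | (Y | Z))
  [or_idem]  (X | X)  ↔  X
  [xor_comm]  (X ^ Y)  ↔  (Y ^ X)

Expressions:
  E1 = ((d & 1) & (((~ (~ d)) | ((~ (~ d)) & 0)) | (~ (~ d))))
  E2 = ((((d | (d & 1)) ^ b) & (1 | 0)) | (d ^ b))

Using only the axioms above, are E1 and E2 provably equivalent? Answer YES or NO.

The axioms are sound identities: if E1 ↔* E2 then E1 and E2 evaluate identically under any assignment.
Under b=1, d=0: E1 evaluates to 0, E2 to 1. Distinct ⇒ no rewrite sequence connects them.

NO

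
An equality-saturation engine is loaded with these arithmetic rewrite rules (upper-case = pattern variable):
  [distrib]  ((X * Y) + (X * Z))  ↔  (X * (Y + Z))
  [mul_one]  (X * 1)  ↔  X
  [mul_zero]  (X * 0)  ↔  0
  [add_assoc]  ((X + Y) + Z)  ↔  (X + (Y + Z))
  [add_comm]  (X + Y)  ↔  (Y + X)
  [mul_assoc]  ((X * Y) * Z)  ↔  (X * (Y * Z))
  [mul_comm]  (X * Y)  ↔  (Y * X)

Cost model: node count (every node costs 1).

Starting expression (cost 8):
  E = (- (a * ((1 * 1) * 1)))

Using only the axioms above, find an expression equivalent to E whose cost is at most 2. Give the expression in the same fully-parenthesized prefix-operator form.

1. [mul_one →] (1 * 1)  →  1;  E = (- (a * (1 * 1)))
2. [mul_one →] (1 * 1)  →  1;  E = (- (a * 1))
3. [mul_one →] (a * 1)  →  a;  cost 2 ≤ 2, done

(- a)   [cost 2]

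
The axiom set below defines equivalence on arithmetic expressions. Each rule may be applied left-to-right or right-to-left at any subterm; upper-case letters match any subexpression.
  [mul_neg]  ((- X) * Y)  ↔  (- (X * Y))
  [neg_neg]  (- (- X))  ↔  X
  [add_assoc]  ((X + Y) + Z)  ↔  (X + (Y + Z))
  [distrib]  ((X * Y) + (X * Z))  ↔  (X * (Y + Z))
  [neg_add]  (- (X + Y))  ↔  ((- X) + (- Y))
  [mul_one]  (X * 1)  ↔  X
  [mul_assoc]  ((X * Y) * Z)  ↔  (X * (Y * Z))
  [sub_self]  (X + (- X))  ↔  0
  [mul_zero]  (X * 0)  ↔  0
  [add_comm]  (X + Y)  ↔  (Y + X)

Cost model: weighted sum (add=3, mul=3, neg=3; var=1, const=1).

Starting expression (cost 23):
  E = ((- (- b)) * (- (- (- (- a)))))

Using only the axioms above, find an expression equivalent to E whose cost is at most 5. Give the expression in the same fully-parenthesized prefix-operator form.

(1) (- (- (- a)))  =[neg_neg →]=  (- a)    ⊢ ((- (- b)) * (- (- a)))
(2) (- (- a))  =[neg_neg →]=  a    ⊢ ((- (- b)) * a)
(3) (- (- b))  =[neg_neg →]=  b    ⊢ cost 5, within 5

(b * a)   [cost 5]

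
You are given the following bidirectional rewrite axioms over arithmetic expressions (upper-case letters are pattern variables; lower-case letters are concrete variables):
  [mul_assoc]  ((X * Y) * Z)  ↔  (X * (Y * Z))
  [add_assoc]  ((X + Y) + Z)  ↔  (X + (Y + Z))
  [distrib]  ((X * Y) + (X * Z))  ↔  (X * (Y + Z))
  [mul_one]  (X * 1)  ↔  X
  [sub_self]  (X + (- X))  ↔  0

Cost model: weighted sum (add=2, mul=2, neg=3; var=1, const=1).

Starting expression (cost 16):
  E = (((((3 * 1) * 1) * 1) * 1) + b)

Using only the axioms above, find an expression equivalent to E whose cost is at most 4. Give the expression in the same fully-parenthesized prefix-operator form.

(1) ((((3 * 1) * 1) * 1) * 1)  =[mul_one →]=  (((3 * 1) * 1) * 1)    ⊢ ((((3 * 1) * 1) * 1) + b)
(2) (((3 * 1) * 1) * 1)  =[mul_one →]=  ((3 * 1) * 1)    ⊢ (((3 * 1) * 1) + b)
(3) ((3 * 1) * 1)  =[mul_one →]=  (3 * 1)    ⊢ ((3 * 1) + b)
(4) (3 * 1)  =[mul_one →]=  3    ⊢ cost 4, within 4

(3 + b)   [cost 4]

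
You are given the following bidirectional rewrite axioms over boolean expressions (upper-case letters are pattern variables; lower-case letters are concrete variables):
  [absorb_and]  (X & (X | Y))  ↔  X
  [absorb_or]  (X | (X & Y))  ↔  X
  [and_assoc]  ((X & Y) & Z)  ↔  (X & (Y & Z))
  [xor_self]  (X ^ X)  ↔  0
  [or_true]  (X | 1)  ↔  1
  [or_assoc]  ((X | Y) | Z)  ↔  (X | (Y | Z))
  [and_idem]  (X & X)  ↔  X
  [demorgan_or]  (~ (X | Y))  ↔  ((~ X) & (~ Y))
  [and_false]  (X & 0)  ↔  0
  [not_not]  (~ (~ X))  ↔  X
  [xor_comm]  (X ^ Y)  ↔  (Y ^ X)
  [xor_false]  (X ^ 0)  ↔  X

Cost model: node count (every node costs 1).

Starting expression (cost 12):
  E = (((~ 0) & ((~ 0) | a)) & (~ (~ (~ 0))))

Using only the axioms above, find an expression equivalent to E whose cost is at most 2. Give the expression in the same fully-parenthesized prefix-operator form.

step 1: not_not (→) rewrites (~ (~ (~ 0))) into (~ 0), now (((~ 0) & ((~ 0) | a)) & (~ 0))
step 2: absorb_and (→) rewrites ((~ 0) & ((~ 0) | a)) into (~ 0), now ((~ 0) & (~ 0))
step 3: and_idem (→) rewrites ((~ 0) & (~ 0)) into (~ 0), reaching cost 2 (bound 2)

(~ 0)   [cost 2]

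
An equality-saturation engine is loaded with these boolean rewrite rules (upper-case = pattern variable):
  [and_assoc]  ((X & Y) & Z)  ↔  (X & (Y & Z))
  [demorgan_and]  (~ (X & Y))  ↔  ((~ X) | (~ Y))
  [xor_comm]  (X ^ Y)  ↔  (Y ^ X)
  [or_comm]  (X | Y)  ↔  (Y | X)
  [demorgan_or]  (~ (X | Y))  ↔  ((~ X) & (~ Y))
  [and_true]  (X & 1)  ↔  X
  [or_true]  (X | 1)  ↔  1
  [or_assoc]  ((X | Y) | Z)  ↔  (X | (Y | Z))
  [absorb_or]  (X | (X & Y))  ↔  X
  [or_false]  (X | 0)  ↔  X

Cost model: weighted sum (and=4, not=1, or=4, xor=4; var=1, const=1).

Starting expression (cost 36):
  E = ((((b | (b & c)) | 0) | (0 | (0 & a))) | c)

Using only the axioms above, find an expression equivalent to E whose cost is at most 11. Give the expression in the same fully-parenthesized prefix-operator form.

((b | 0) | c)   [cost 11]

step 1: absorb_or (→) rewrites (b | (b & c)) into b, now (((b | 0) | (0 | (0 & a))) | c)
step 2: or_false (→) rewrites (b | 0) into b, now ((b | (0 | (0 & a))) | c)
step 3: absorb_or (→) rewrites (0 | (0 & a)) into 0, reaching cost 11 (bound 11)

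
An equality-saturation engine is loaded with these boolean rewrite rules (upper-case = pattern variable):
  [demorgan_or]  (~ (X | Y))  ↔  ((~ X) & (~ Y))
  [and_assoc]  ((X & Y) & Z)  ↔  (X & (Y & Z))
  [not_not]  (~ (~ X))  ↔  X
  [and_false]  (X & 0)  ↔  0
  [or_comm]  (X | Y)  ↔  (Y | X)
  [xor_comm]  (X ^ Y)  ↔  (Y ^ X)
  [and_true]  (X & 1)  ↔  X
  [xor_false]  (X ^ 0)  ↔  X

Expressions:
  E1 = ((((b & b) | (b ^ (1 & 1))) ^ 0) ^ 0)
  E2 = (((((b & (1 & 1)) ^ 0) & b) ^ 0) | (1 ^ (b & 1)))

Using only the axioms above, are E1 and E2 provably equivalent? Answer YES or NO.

YES

step 1: xor_false (→) rewrites (((b & b) | (b ^ (1 & 1))) ^ 0) into ((b & b) | (b ^ (1 & 1))), now (((b & b) | (b ^ (1 & 1))) ^ 0)
step 2: and_true (→) rewrites (1 & 1) into 1, now (((b & b) | (b ^ 1)) ^ 0)
step 3: xor_false (→) rewrites (((b & b) | (b ^ 1)) ^ 0) into ((b & b) | (b ^ 1))
step 4: xor_false (←) rewrites (b & b) into ((b & b) ^ 0), now (((b & b) ^ 0) | (b ^ 1))
step 5: xor_false (←) rewrites b into (b ^ 0), now ((((b ^ 0) & b) ^ 0) | (b ^ 1))
step 6: and_true (←) rewrites b into (b & 1), now (((((b & 1) ^ 0) & b) ^ 0) | (b ^ 1))
step 7: and_true (←) rewrites b into (b & 1), now (((((b & 1) ^ 0) & b) ^ 0) | ((b & 1) ^ 1))
step 8: xor_comm (→) rewrites ((b & 1) ^ 1) into (1 ^ (b & 1)), now (((((b & 1) ^ 0) & b) ^ 0) | (1 ^ (b & 1)))
step 9: and_true (←) rewrites 1 into (1 & 1), which is E2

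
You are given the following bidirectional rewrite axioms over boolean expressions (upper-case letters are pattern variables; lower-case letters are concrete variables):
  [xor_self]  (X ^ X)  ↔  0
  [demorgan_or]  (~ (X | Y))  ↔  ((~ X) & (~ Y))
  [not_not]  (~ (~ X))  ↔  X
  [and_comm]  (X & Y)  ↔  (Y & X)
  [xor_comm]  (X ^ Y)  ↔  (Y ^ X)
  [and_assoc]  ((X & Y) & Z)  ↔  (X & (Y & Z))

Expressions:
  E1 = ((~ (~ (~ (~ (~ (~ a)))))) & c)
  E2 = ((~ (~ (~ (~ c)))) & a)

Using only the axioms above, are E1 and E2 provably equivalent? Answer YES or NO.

YES

1. [not_not →] (~ (~ (~ a)))  →  (~ a);  E1 = ((~ (~ (~ (~ a)))) & c)
2. [not_not →] (~ (~ a))  →  a;  E1 = ((~ (~ a)) & c)
3. [not_not →] (~ (~ a))  →  a;  E1 = (a & c)
4. [and_comm →] (a & c)  →  (c & a)
5. [not_not ←] c  →  (~ (~ c));  E1 = ((~ (~ c)) & a)
6. [not_not ←] (~ c)  →  (~ (~ (~ c)));  this is E2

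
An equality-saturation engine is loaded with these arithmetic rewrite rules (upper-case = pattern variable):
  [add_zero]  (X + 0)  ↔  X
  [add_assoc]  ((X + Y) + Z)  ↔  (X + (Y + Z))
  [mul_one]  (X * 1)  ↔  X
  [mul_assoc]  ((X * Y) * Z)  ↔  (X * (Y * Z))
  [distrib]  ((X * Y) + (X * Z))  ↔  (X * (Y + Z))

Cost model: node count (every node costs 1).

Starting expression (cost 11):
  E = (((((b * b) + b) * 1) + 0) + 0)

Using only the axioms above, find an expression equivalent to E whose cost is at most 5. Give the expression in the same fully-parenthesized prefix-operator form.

((b * b) + b)   [cost 5]

1. [add_zero →] ((((b * b) + b) * 1) + 0)  →  (((b * b) + b) * 1);  E = ((((b * b) + b) * 1) + 0)
2. [mul_one →] (((b * b) + b) * 1)  →  ((b * b) + b);  E = (((b * b) + b) + 0)
3. [add_zero →] (((b * b) + b) + 0)  →  ((b * b) + b);  cost 5 ≤ 5, done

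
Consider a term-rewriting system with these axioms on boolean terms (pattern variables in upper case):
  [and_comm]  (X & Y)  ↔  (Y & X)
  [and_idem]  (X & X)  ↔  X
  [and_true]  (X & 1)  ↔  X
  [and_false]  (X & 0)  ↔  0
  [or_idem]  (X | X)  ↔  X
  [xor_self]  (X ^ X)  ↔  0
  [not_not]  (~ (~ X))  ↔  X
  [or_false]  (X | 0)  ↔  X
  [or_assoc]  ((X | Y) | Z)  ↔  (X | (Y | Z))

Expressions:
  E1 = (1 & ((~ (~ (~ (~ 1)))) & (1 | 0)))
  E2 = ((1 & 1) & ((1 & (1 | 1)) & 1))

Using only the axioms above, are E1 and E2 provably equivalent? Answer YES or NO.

YES

(1) (1 | 0)  =[or_false →]=  1    ⊢ (1 & ((~ (~ (~ (~ 1)))) & 1))
(2) (~ (~ (~ (~ 1))))  =[not_not →]=  (~ (~ 1))    ⊢ (1 & ((~ (~ 1)) & 1))
(3) (~ (~ 1))  =[not_not →]=  1    ⊢ (1 & (1 & 1))
(4) 1  =[and_idem ←]=  (1 & 1)    ⊢ ((1 & 1) & (1 & 1))
(5) 1  =[or_idem ←]=  (1 | 1)    ⊢ ((1 & 1) & (1 & (1 | 1)))
(6) (1 & (1 | 1))  =[and_true ←]=  ((1 & (1 | 1)) & 1)    ⊢ E2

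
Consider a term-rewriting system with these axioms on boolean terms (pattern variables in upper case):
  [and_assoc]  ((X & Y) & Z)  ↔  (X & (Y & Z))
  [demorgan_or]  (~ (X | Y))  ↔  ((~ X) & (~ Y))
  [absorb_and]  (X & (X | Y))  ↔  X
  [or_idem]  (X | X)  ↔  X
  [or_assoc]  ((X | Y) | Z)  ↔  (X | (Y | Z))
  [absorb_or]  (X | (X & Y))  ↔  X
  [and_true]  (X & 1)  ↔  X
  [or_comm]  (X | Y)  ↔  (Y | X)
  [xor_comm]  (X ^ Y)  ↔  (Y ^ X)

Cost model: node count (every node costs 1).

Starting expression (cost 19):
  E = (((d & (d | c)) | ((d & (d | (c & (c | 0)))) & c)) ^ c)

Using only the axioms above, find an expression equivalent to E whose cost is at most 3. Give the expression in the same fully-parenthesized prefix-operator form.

step 1: absorb_and (→) rewrites (c & (c | 0)) into c, now (((d & (d | c)) | ((d & (d | c)) & c)) ^ c)
step 2: absorb_or (→) rewrites ((d & (d | c)) | ((d & (d | c)) & c)) into (d & (d | c)), now ((d & (d | c)) ^ c)
step 3: absorb_and (→) rewrites (d & (d | c)) into d, reaching cost 3 (bound 3)

(d ^ c)   [cost 3]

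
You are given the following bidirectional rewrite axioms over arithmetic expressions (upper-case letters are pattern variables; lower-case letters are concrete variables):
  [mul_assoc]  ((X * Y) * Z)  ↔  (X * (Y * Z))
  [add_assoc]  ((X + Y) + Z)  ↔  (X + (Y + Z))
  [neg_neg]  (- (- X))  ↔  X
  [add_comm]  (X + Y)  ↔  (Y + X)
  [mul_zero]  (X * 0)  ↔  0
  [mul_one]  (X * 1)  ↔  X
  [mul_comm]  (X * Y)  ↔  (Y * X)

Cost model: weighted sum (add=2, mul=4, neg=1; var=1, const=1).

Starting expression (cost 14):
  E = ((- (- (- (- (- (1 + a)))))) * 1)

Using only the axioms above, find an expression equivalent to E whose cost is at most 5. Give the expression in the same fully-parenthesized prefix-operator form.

1. [neg_neg →] (- (- (- (- (- (1 + a))))))  →  (- (- (- (1 + a))));  E = ((- (- (- (1 + a)))) * 1)
2. [neg_neg →] (- (- (- (1 + a))))  →  (- (1 + a));  E = ((- (1 + a)) * 1)
3. [mul_one →] ((- (1 + a)) * 1)  →  (- (1 + a));  cost 5 ≤ 5, done

(- (1 + a))   [cost 5]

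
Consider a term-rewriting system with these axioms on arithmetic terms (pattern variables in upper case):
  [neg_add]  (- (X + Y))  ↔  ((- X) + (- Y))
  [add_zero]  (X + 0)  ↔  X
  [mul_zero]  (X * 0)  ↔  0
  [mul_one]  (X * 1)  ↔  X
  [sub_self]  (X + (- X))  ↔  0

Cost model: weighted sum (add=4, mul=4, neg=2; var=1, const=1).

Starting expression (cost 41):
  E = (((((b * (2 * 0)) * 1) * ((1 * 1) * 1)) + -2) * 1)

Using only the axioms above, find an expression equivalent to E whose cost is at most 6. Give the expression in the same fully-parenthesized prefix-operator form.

(0 + -2)   [cost 6]

step 1: mul_zero (→) rewrites (2 * 0) into 0, now (((((b * 0) * 1) * ((1 * 1) * 1)) + -2) * 1)
step 2: mul_one (→) rewrites ((1 * 1) * 1) into (1 * 1), now (((((b * 0) * 1) * (1 * 1)) + -2) * 1)
step 3: mul_one (→) rewrites ((b * 0) * 1) into (b * 0), now ((((b * 0) * (1 * 1)) + -2) * 1)
step 4: mul_one (→) rewrites (1 * 1) into 1, now ((((b * 0) * 1) + -2) * 1)
step 5: mul_one (→) rewrites ((((b * 0) * 1) + -2) * 1) into (((b * 0) * 1) + -2)
step 6: mul_zero (→) rewrites (b * 0) into 0, now ((0 * 1) + -2)
step 7: mul_one (→) rewrites (0 * 1) into 0, reaching cost 6 (bound 6)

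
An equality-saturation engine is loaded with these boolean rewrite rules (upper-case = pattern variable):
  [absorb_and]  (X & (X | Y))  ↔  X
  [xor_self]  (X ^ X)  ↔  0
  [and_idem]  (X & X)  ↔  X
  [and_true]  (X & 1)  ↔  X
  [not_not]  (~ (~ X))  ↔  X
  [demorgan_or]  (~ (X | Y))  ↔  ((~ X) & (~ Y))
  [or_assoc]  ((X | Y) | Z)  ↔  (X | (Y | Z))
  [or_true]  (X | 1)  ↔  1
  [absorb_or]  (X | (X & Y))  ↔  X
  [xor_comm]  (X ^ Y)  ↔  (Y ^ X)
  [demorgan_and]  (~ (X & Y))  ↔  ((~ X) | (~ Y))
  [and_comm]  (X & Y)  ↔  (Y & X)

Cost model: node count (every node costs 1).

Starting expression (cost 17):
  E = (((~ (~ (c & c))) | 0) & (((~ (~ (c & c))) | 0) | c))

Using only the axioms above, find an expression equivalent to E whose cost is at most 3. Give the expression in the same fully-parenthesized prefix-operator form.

step 1: absorb_and (→) rewrites (((~ (~ (c & c))) | 0) & (((~ (~ (c & c))) | 0) | c)) into ((~ (~ (c & c))) | 0)
step 2: not_not (→) rewrites (~ (~ (c & c))) into (c & c), now ((c & c) | 0)
step 3: and_idem (→) rewrites (c & c) into c, reaching cost 3 (bound 3)

(c | 0)   [cost 3]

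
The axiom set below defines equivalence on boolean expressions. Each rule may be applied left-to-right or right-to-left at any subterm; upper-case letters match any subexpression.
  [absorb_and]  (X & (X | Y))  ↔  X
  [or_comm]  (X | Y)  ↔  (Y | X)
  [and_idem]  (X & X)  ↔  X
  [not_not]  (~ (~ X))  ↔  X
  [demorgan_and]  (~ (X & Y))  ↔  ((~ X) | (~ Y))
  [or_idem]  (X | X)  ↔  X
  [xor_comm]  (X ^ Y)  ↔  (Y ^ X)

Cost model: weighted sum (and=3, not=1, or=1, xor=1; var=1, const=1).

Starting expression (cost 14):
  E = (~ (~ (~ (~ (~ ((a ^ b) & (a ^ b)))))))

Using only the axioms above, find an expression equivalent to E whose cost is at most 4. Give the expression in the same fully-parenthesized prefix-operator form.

step 1: not_not (→) rewrites (~ (~ ((a ^ b) & (a ^ b)))) into ((a ^ b) & (a ^ b)), now (~ (~ (~ ((a ^ b) & (a ^ b)))))
step 2: not_not (→) rewrites (~ (~ ((a ^ b) & (a ^ b)))) into ((a ^ b) & (a ^ b)), now (~ ((a ^ b) & (a ^ b)))
step 3: and_idem (→) rewrites ((a ^ b) & (a ^ b)) into (a ^ b), reaching cost 4 (bound 4)

(~ (a ^ b))   [cost 4]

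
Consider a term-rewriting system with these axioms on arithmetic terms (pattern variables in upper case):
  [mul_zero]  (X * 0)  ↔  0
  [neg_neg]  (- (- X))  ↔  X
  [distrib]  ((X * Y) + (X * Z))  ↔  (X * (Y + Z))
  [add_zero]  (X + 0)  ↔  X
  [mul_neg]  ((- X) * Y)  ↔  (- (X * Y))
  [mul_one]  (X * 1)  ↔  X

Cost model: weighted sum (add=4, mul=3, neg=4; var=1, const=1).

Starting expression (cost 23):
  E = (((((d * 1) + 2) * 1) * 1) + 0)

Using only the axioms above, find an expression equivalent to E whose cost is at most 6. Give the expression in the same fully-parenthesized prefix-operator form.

step 1: mul_one (→) rewrites ((((d * 1) + 2) * 1) * 1) into (((d * 1) + 2) * 1), now ((((d * 1) + 2) * 1) + 0)
step 2: add_zero (→) rewrites ((((d * 1) + 2) * 1) + 0) into (((d * 1) + 2) * 1)
step 3: mul_one (→) rewrites (d * 1) into d, now ((d + 2) * 1)
step 4: mul_one (→) rewrites ((d + 2) * 1) into (d + 2), reaching cost 6 (bound 6)

(d + 2)   [cost 6]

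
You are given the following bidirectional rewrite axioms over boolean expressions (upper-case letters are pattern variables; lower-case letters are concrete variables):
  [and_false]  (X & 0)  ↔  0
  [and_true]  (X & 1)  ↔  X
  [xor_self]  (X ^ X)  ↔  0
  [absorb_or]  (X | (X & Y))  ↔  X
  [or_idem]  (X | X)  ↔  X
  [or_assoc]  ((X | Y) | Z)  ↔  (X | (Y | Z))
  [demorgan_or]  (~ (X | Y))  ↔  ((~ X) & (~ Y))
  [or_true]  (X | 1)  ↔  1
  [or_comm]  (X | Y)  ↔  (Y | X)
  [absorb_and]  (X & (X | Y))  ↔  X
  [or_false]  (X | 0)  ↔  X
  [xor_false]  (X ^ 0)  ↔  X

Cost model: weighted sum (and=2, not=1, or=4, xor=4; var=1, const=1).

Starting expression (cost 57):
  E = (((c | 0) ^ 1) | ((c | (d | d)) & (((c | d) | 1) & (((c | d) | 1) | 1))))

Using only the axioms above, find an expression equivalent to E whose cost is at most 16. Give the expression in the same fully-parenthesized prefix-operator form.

(1) (((c | d) | 1) & (((c | d) | 1) | 1))  =[absorb_and →]=  ((c | d) | 1)    ⊢ (((c | 0) ^ 1) | ((c | (d | d)) & ((c | d) | 1)))
(2) (c | 0)  =[or_false →]=  c    ⊢ ((c ^ 1) | ((c | (d | d)) & ((c | d) | 1)))
(3) (d | d)  =[or_idem →]=  d    ⊢ ((c ^ 1) | ((c | d) & ((c | d) | 1)))
(4) ((c | d) & ((c | d) | 1))  =[absorb_and →]=  (c | d)    ⊢ cost 16, within 16

((c ^ 1) | (c | d))   [cost 16]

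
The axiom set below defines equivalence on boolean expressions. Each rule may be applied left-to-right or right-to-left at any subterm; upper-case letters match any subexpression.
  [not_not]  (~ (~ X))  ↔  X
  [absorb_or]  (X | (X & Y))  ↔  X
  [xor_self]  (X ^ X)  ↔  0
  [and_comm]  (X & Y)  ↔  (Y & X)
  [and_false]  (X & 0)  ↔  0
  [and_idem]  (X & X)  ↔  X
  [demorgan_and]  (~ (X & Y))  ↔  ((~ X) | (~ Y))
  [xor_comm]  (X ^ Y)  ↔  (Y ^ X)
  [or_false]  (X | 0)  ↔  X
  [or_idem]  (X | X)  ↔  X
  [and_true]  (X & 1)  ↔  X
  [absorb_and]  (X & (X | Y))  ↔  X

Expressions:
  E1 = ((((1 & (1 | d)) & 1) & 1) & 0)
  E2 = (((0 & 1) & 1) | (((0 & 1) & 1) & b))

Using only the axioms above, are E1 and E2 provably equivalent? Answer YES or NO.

YES

step 1: absorb_and (→) rewrites (1 & (1 | d)) into 1, now (((1 & 1) & 1) & 0)
step 2: and_true (→) rewrites (1 & 1) into 1, now ((1 & 1) & 0)
step 3: and_true (→) rewrites (1 & 1) into 1, now (1 & 0)
step 4: and_comm (→) rewrites (1 & 0) into (0 & 1)
step 5: and_true (←) rewrites 0 into (0 & 1), now ((0 & 1) & 1)
step 6: absorb_or (←) rewrites ((0 & 1) & 1) into (((0 & 1) & 1) | (((0 & 1) & 1) & b)), which is E2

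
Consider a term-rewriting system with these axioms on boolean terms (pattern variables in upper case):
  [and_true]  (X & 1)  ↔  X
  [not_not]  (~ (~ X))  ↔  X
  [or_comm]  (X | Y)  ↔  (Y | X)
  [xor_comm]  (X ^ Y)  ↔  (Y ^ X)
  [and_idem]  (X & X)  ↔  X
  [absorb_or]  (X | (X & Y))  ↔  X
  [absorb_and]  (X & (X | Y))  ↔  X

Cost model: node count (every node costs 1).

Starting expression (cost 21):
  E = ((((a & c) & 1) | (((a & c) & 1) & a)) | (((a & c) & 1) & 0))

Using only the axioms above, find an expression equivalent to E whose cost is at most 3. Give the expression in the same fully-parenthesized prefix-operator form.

(a & c)   [cost 3]

1. [absorb_or →] (((a & c) & 1) | (((a & c) & 1) & a))  →  ((a & c) & 1);  E = (((a & c) & 1) | (((a & c) & 1) & 0))
2. [absorb_or →] (((a & c) & 1) | (((a & c) & 1) & 0))  →  ((a & c) & 1)
3. [and_true →] ((a & c) & 1)  →  (a & c);  cost 3 ≤ 3, done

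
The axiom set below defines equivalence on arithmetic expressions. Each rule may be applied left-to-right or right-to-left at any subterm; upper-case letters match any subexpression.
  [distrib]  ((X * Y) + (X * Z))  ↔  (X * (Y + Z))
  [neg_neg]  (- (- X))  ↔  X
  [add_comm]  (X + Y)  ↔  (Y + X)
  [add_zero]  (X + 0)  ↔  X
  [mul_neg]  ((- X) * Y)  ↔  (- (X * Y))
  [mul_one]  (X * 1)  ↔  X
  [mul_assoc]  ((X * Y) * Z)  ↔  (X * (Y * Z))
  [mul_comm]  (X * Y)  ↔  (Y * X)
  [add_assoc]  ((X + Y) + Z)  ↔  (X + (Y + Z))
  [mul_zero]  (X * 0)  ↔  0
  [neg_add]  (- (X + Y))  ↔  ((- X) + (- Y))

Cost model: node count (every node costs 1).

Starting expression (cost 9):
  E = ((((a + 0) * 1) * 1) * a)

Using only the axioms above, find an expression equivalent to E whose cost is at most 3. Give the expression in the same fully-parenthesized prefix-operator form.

(a * a)   [cost 3]

step 1: mul_one (→) rewrites ((a + 0) * 1) into (a + 0), now (((a + 0) * 1) * a)
step 2: mul_one (→) rewrites ((a + 0) * 1) into (a + 0), now ((a + 0) * a)
step 3: add_zero (→) rewrites (a + 0) into a, reaching cost 3 (bound 3)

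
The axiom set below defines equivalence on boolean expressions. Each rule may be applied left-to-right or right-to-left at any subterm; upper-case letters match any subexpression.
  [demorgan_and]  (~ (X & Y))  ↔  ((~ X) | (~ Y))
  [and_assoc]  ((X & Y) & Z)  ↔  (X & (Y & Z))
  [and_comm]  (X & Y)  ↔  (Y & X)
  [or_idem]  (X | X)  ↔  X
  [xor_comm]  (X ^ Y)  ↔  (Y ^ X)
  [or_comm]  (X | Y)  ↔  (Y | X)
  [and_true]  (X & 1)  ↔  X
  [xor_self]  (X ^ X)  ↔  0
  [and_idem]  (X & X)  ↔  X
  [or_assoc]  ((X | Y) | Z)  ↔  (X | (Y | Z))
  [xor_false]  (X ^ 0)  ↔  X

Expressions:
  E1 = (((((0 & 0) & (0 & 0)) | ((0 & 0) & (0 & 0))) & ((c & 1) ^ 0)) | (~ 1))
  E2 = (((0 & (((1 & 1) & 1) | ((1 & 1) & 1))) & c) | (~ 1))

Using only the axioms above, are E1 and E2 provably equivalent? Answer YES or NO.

step 1: or_idem (→) rewrites (((0 & 0) & (0 & 0)) | ((0 & 0) & (0 & 0))) into ((0 & 0) & (0 & 0)), now ((((0 & 0) & (0 & 0)) & ((c & 1) ^ 0)) | (~ 1))
step 2: and_idem (→) rewrites (0 & 0) into 0, now ((((0 & 0) & 0) & ((c & 1) ^ 0)) | (~ 1))
step 3: and_idem (→) rewrites (0 & 0) into 0, now (((0 & 0) & ((c & 1) ^ 0)) | (~ 1))
step 4: and_idem (→) rewrites (0 & 0) into 0, now ((0 & ((c & 1) ^ 0)) | (~ 1))
step 5: and_true (→) rewrites (c & 1) into c, now ((0 & (c ^ 0)) | (~ 1))
step 6: xor_false (→) rewrites (c ^ 0) into c, now ((0 & c) | (~ 1))
step 7: and_true (←) rewrites 0 into (0 & 1), now (((0 & 1) & c) | (~ 1))
step 8: and_idem (←) rewrites 1 into (1 & 1), now (((0 & (1 & 1)) & c) | (~ 1))
step 9: and_true (←) rewrites 1 into (1 & 1), now (((0 & ((1 & 1) & 1)) & c) | (~ 1))
step 10: or_idem (←) rewrites ((1 & 1) & 1) into (((1 & 1) & 1) | ((1 & 1) & 1)), which is E2

YES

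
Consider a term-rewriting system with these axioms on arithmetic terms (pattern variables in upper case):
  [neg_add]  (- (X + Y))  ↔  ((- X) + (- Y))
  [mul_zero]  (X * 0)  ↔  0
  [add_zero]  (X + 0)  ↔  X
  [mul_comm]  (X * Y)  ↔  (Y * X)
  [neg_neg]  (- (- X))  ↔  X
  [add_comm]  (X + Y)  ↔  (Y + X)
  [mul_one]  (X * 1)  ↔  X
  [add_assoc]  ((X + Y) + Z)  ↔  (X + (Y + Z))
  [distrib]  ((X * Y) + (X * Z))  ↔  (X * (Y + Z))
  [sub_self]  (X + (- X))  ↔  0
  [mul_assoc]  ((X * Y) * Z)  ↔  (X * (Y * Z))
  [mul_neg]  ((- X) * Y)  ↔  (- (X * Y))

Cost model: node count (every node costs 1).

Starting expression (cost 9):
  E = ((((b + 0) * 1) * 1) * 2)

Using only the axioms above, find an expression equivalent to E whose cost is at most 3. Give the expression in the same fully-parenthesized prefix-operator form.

step 1: add_zero (→) rewrites (b + 0) into b, now (((b * 1) * 1) * 2)
step 2: mul_one (→) rewrites (b * 1) into b, now ((b * 1) * 2)
step 3: mul_one (→) rewrites (b * 1) into b, reaching cost 3 (bound 3)

(b * 2)   [cost 3]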